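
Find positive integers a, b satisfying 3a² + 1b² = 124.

Try small values of a and check whether (124 - 3a²)/1 is a perfect square.
a = 6: 3·6² = 108, so 1b² = 124 - 108 = 16, giving b² = 16, b = 4.
Check: 3·6² + 1·4² = 108 + 16 = 124 ✓

a = 6, b = 4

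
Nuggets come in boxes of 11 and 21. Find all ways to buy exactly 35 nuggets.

We need non-negative integers (x, y) with 11x + 21y = 35.
For each x in 0..3, check if 35 - 11x is a non-negative multiple of 21.
No x yields an integer y ≥ 0.

No solution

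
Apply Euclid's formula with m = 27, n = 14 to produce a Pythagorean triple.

a = m² - n² = 27² - 14² = 729 - 196 = 533
b = 2mn = 2·27·14 = 756
c = m² + n² = 729 + 196 = 925
Verify: 533² + 756² = 284089 + 571536 = 855625 = 925² ✓

(533, 756, 925)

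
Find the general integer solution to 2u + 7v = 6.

Step 1: Compute gcd(2, 7) = 1.
Since 1 divides 6, solutions exist.

Step 2: Find a particular solution using extended Euclidean algorithm.
We get u₀ = -18, v₀ = 6.
Check: 2*-18 + 7*6 = 6 = 6 ✓

Step 3: Write the general solution.
u = -18 + (7/1)t = -18 + 7t
v = 6 - (2/1)t = 6 - 2t
for any integer t.

u = -18 + 7t, v = 6 - 2t for integer t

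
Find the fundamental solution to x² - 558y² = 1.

We seek the smallest positive integers (x, y) with x² - 558y² = 1, i.e., x² = 558y² + 1.
Try successive y values:
y = 1: x² = 558·1² + 1 = 559, not a perfect square
y = 2: x² = 558·2² + 1 = 2233, not a perfect square
y = 3: x² = 558·3² + 1 = 5023, not a perfect square
... continuing the search (or via continued fractions) ...
y = 336: x² = 558·336² + 1 = 62995969, x = 7937 ✓

Verify: 7937² - 558·336² = 62995969 - 62995968 = 1 ✓

x = 7937, y = 336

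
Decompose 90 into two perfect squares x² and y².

We need to find integers x, y > 0 such that x² + y² = 90.
Trying x = 3: y² = 90 - 3² = 90 - 9 = 81
y = 9
Check: 3² + 9² = 9 + 81 = 90 ✓

90 = 3² + 9²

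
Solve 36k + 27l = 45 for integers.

Step 1: Check solvability.
gcd(36, 27) = 9
Since 9 divides 45, solutions exist.

Step 2: Apply extended Euclidean algorithm to find gcd.
We find integers such that 36*x0 + 27*y0 = 9

Step 3: Scale the particular solution.
Multiply by 45/9 = 5:
k = 5, l = -5

Step 4: Verify.
36*(5) + 27*(-5) = 45 = 45 ✓

k = 5, l = -5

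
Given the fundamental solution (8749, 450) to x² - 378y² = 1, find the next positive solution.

Solutions to x² - Dy² = 1 are generated by powers of (x₀ + y₀√D).
The next solution satisfies x₁ + y₁√378 = (x₀ + y₀√378)², giving:
x₁ = x₀² + 378y₀² = 8749² + 378·450² = 76545001 + 76545000 = 153090001
y₁ = 2x₀y₀ = 2·8749·450 = 7874100

Verify: 153090001² - 378·7874100² = 23436548406180001 - 23436548406180000 = 1 ✓

x = 153090001, y = 7874100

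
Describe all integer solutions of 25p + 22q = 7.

Step 1: Compute gcd(25, 22) = 1.
Since 1 divides 7, solutions exist.

Step 2: Find a particular solution using extended Euclidean algorithm.
We get p₀ = -49, q₀ = 56.
Check: 25*-49 + 22*56 = 7 = 7 ✓

Step 3: Write the general solution.
p = -49 + (22/1)t = -49 + 22t
q = 56 - (25/1)t = 56 - 25t
for any integer t.

p = -49 + 22t, q = 56 - 25t for integer t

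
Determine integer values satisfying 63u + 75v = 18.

Step 1: Check solvability.
gcd(63, 75) = 3
Since 3 divides 18, solutions exist.

Step 2: Apply extended Euclidean algorithm to find gcd.
We find integers such that 63*x0 + 75*y0 = 3

Step 3: Scale the particular solution.
Multiply by 18/3 = 6:
u = 36, v = -30

Step 4: Verify.
63*(36) + 75*(-30) = 18 = 18 ✓

u = 36, v = -30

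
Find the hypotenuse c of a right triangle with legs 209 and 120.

c² = a² + b² = 209² + 120² = 43681 + 14400 = 58081
c = sqrt(58081) = 241

241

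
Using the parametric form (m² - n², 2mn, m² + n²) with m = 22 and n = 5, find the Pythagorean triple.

a = m² - n² = 22² - 5² = 484 - 25 = 459
b = 2mn = 2·22·5 = 220
c = m² + n² = 484 + 25 = 509
Verify: 459² + 220² = 210681 + 48400 = 259081 = 509² ✓

(459, 220, 509)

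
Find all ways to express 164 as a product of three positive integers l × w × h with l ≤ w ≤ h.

Iterate l from 1 to ⌊164^(1/3)⌋. For each l dividing 164, iterate w ≥ l with w dividing 164/l, and set h = 164/(l·w).
Triples found (4): (1×1×164), (1×2×82), (1×4×41), (2×2×41)

(1×1×164), (1×2×82), (1×4×41), (2×2×41)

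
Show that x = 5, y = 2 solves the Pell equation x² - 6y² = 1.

Compute x² = 5² = 25
Compute 6y² = 6·2² = 6·4 = 24
x² - 6y² = 25 - 24 = 1
Since this equals 1, (5, 2) is a solution.

Yes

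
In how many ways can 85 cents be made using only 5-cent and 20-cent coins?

We need non-negative integers (x, y) with 5x + 20y = 85.
For each x from 0 to 17, check if (85 - 5x) is a non-negative multiple of 20.
Solutions (x, y): (1,4), (5,3), (9,2), (13,1), ...
Count: 5

5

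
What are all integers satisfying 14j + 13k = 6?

Step 1: Compute gcd(14, 13) = 1.
Since 1 divides 6, solutions exist.

Step 2: Find a particular solution using extended Euclidean algorithm.
We get j₀ = 6, k₀ = -6.
Check: 14*6 + 13*-6 = 6 = 6 ✓

Step 3: Write the general solution.
j = 6 + (13/1)t = 6 + 13t
k = -6 - (14/1)t = -6 - 14t
for any integer t.

j = 6 + 13t, k = -6 - 14t for integer t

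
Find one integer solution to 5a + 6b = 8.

Step 1: Check solvability.
gcd(5, 6) = 1
Since 1 divides 8, solutions exist.

Step 2: Apply extended Euclidean algorithm to find gcd.
We find integers such that 5*x0 + 6*y0 = 1

Step 3: Scale the particular solution.
Multiply by 8/1 = 8:
a = -8, b = 8

Step 4: Verify.
5*(-8) + 6*(8) = 8 = 8 ✓

a = -8, b = 8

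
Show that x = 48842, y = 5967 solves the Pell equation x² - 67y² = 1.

Compute x² = 48842² = 2385540964
Compute 67y² = 67·5967² = 67·35605089 = 2385540963
x² - 67y² = 2385540964 - 2385540963 = 1
Since this equals 1, (48842, 5967) is a solution.

Yes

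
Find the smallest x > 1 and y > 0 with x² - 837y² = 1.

We seek the smallest positive integers (x, y) with x² - 837y² = 1, i.e., x² = 837y² + 1.
Try successive y values:
y = 1: x² = 837·1² + 1 = 838, not a perfect square
y = 2: x² = 837·2² + 1 = 3349, not a perfect square
y = 3: x² = 837·3² + 1 = 7534, not a perfect square
... continuing the search (or via continued fractions) ...
y = 420: x² = 837·420² + 1 = 147646801, x = 12151 ✓

Verify: 12151² - 837·420² = 147646801 - 147646800 = 1 ✓

x = 12151, y = 420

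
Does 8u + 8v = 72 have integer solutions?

Step 1: Compute gcd(8, 8).
gcd(8, 8) = 8

Step 2: Check divisibility.
Does 8 divide 72? 72 = 8 x 9, so yes.

By the theorem on linear Diophantine equations, 8u + 8v = 72 has integer solutions if and only if gcd(8, 8) divides 72. Since 8 | 72, solutions exist.

Yes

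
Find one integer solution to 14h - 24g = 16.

Step 1: Check solvability.
gcd(14, 24) = 2
Since 2 divides 16, solutions exist.

Step 2: Apply extended Euclidean algorithm to find gcd.
We find integers such that 14*x0 + 24*y0 = 2

Step 3: Scale the particular solution.
Multiply by 16/2 = 8:
h = -40, g = -24

Step 4: Verify.
14*(-40) - 24*(-24) = 16 = 16 ✓

h = -40, g = -24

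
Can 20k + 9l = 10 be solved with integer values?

Step 1: Compute gcd(20, 9).
gcd(20, 9) = 1

Step 2: Check divisibility.
Does 1 divide 10? 10 = 1 x 10, so yes.

By the theorem on linear Diophantine equations, 20k + 9l = 10 has integer solutions if and only if gcd(20, 9) divides 10. Since 1 | 10, solutions exist.

Yes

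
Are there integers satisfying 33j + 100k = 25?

Step 1: Compute gcd(33, 100).
gcd(33, 100) = 1

Step 2: Check divisibility.
Does 1 divide 25? 25 = 1 x 25, so yes.

By the theorem on linear Diophantine equations, 33j + 100k = 25 has integer solutions if and only if gcd(33, 100) divides 25. Since 1 | 25, solutions exist.

Yes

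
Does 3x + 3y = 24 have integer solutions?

Step 1: Compute gcd(3, 3).
gcd(3, 3) = 3

Step 2: Check divisibility.
Does 3 divide 24? 24 = 3 x 8, so yes.

By the theorem on linear Diophantine equations, 3x + 3y = 24 has integer solutions if and only if gcd(3, 3) divides 24. Since 3 | 24, solutions exist.

Yes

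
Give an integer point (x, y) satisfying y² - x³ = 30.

Try small integer x values and check whether x³ + 30 is a perfect square.
x = 19: x³ + 30 = 19³ + 30 = 6859 + 30 = 6889
Is 6889 a perfect square? 83² = 6889 ✓
So (x, y) = (19, -83) is a solution.

x = 19, y = -83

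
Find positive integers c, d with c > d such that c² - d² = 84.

Factor: c² - d² = (c+d)(c-d) = 84.
We need two factors of 84 with the same parity.
Use c+d = 42 and c-d = 2 (product 42·2 = 84).
Adding: 2c = 44, so c = 22.
Subtracting: 2d = 40, so d = 20.
Check: 22² - 20² = 484 - 400 = 84 ✓

c = 22, d = 20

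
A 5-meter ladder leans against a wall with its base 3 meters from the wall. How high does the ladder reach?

The ladder, wall, and ground form a right triangle with hypotenuse 5 and one leg 3.
By the Pythagorean theorem: h² = 5² - 3² = 25 - 9 = 16
h = √16 = 4 meters

4 meters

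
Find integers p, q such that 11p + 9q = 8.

Step 1: Check solvability.
gcd(11, 9) = 1
Since 1 divides 8, solutions exist.

Step 2: Apply extended Euclidean algorithm to find gcd.
We find integers such that 11*x0 + 9*y0 = 1

Step 3: Scale the particular solution.
Multiply by 8/1 = 8:
p = -32, q = 40

Step 4: Verify.
11*(-32) + 9*(40) = 8 = 8 ✓

p = -32, q = 40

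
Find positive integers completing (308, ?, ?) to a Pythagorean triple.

We need the other leg and hypotenuse such that 308² + x² = c².
Take x = 75, c = 317: 308² + 75² = 94864 + 5625 = 100489 = 317² ✓
Triple: (75, 308, 317)

(75, 308, 317)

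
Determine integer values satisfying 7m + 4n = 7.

Step 1: Check solvability.
gcd(7, 4) = 1
Since 1 divides 7, solutions exist.

Step 2: Apply extended Euclidean algorithm to find gcd.
We find integers such that 7*x0 + 4*y0 = 1

Step 3: Scale the particular solution.
Multiply by 7/1 = 7:
m = -7, n = 14

Step 4: Verify.
7*(-7) + 4*(14) = 7 = 7 ✓

m = -7, n = 14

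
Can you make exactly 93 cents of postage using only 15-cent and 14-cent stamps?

We need non-negative x, y with 15x + 14y = 93.
gcd(15, 14) = 1 divides 93, so integer solutions exist, but checking x = 0..6 shows none with y ≥ 0.
So 93 cannot be made with non-negative stamp counts.

No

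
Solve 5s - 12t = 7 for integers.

Step 1: Check solvability.
gcd(5, 12) = 1
Since 1 divides 7, solutions exist.

Step 2: Apply extended Euclidean algorithm to find gcd.
We find integers such that 5*x0 + 12*y0 = 1

Step 3: Scale the particular solution.
Multiply by 7/1 = 7:
s = 35, t = 14

Step 4: Verify.
5*(35) - 12*(14) = 7 = 7 ✓

s = 35, t = 14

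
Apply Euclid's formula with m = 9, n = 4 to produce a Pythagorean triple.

a = m² - n² = 9² - 4² = 81 - 16 = 65
b = 2mn = 2·9·4 = 72
c = m² + n² = 81 + 16 = 97
Verify: 65² + 72² = 4225 + 5184 = 9409 = 97² ✓

(65, 72, 97)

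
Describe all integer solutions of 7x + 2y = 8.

Step 1: Compute gcd(7, 2) = 1.
Since 1 divides 8, solutions exist.

Step 2: Find a particular solution using extended Euclidean algorithm.
We get x₀ = 8, y₀ = -24.
Check: 7*8 + 2*-24 = 8 = 8 ✓

Step 3: Write the general solution.
x = 8 + (2/1)t = 8 + 2t
y = -24 - (7/1)t = -24 - 7t
for any integer t.

x = 8 + 2t, y = -24 - 7t for integer t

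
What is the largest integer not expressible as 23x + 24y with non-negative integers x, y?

For two coprime denominations a and b, the Frobenius number (largest value not representable as a non-negative combination) is ab - a - b.
Here gcd(23, 24) = 1, so they are coprime.
F(23, 24) = 23·24 - 23 - 24 = 552 - 47 = 505

505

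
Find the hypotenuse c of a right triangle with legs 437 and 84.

c² = a² + b² = 437² + 84² = 190969 + 7056 = 198025
c = sqrt(198025) = 445

445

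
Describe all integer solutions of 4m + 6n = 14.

Step 1: Compute gcd(4, 6) = 2.
Since 2 divides 14, solutions exist.

Step 2: Find a particular solution using extended Euclidean algorithm.
We get m₀ = -7, n₀ = 7.
Check: 4*-7 + 6*7 = 14 = 14 ✓

Step 3: Write the general solution.
m = -7 + (6/2)t = -7 + 3t
n = 7 - (4/2)t = 7 - 2t
for any integer t.

m = -7 + 3t, n = 7 - 2t for integer t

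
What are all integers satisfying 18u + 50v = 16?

Step 1: Compute gcd(18, 50) = 2.
Since 2 divides 16, solutions exist.

Step 2: Find a particular solution using extended Euclidean algorithm.
We get u₀ = -88, v₀ = 32.
Check: 18*-88 + 50*32 = 16 = 16 ✓

Step 3: Write the general solution.
u = -88 + (50/2)t = -88 + 25t
v = 32 - (18/2)t = 32 - 9t
for any integer t.

u = -88 + 25t, v = 32 - 9t for integer t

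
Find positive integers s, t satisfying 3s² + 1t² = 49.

Try small values of s and check whether (49 - 3s²)/1 is a perfect square.
s = 4: 3·4² = 48, so 1t² = 49 - 48 = 1, giving t² = 1, t = 1.
Check: 3·4² + 1·1² = 48 + 1 = 49 ✓

s = 4, t = 1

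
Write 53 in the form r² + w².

We need to find integers r, w > 0 such that r² + w² = 53.
Trying r = 2: w² = 53 - 2² = 53 - 4 = 49
w = 7
Check: 2² + 7² = 4 + 49 = 53 ✓

53 = 2² + 7²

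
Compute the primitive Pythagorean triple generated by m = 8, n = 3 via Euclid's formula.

a = m² - n² = 64 - 9 = 55
b = 2mn = 2·8·3 = 48
c = m² + n² = 64 + 9 = 73
Verify: 55² + 48² = 3025 + 2304 = 5329 = 73² ✓

(55, 48, 73)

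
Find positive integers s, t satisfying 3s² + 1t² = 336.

Try small values of s and check whether (336 - 3s²)/1 is a perfect square.
s = 10: 3·10² = 300, so 1t² = 336 - 300 = 36, giving t² = 36, t = 6.
Check: 3·10² + 1·6² = 300 + 36 = 336 ✓

s = 10, t = 6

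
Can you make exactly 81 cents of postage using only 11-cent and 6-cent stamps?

We need non-negative x, y with 11x + 6y = 81.
gcd(11, 6) = 1 divides 81, so integer solutions exist.
Search for a non-negative one: x = 3 gives 6y = 81 - 33 = 48, so y = 8.
Check: 11·3 + 6·8 = 81 ✓

Yes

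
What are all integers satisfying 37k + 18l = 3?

Step 1: Compute gcd(37, 18) = 1.
Since 1 divides 3, solutions exist.

Step 2: Find a particular solution using extended Euclidean algorithm.
We get k₀ = 3, l₀ = -6.
Check: 37*3 + 18*-6 = 3 = 3 ✓

Step 3: Write the general solution.
k = 3 + (18/1)t = 3 + 18t
l = -6 - (37/1)t = -6 - 37t
for any integer t.

k = 3 + 18t, l = -6 - 37t for integer t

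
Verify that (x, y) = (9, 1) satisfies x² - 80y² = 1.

Compute x² = 9² = 81
Compute 80y² = 80·1² = 80·1 = 80
x² - 80y² = 81 - 80 = 1
Since this equals 1, (9, 1) is a solution.

Yes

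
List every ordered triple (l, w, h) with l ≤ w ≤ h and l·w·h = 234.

Iterate l from 1 to ⌊234^(1/3)⌋. For each l dividing 234, iterate w ≥ l with w dividing 234/l, and set h = 234/(l·w).
Triples found (10): (1×1×234), (1×2×117), (1×3×78), (1×6×39), (1×9×26), (1×13×18), (2×3×39), (2×9×13), (3×3×26), (3×6×13)

(1×1×234), (1×2×117), (1×3×78), (1×6×39), (1×9×26), (1×13×18), (2×3×39), (2×9×13), (3×3×26), (3×6×13)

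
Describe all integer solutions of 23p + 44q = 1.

Step 1: Compute gcd(23, 44) = 1.
Since 1 divides 1, solutions exist.

Step 2: Find a particular solution using extended Euclidean algorithm.
We get p₀ = -21, q₀ = 11.
Check: 23*-21 + 44*11 = 1 = 1 ✓

Step 3: Write the general solution.
p = -21 + (44/1)t = -21 + 44t
q = 11 - (23/1)t = 11 - 23t
for any integer t.

p = -21 + 44t, q = 11 - 23t for integer t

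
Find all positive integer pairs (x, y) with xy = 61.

The positive divisors of 61 are: 1, 61.
Each divisor d gives the pair (d, 61/d):
(1, 61), (61, 1)

(1, 61), (61, 1)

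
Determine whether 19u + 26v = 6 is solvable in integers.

Step 1: Compute gcd(19, 26).
gcd(19, 26) = 1

Step 2: Check divisibility.
Does 1 divide 6? 6 = 1 x 6, so yes.

By the theorem on linear Diophantine equations, 19u + 26v = 6 has integer solutions if and only if gcd(19, 26) divides 6. Since 1 | 6, solutions exist.

Yes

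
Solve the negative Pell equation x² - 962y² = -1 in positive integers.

We need x² = 962y² - 1. Try successive y:
y = 1: x² = 962·1² - 1 = 961 = 31² ✓
Check: 31² - 962·1² = 961 - 962 = -1 ✓

x = 31, y = 1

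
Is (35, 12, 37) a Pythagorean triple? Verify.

Compute a² + b² = 35² + 12² = 1225 + 144 = 1369
Compute c² = 37² = 1369
Since 1369 = 1369, confirmed.

Yes, it is a Pythagorean triple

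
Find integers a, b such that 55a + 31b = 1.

Step 1: Check solvability.
gcd(55, 31) = 1
Since 1 divides 1, solutions exist.

Step 2: Apply extended Euclidean algorithm to find gcd.
We find integers such that 55*x0 + 31*y0 = 1

Step 3: Scale the particular solution.
Multiply by 1/1 = 1:
a = -9, b = 16

Step 4: Verify.
55*(-9) + 31*(16) = 1 = 1 ✓

a = -9, b = 16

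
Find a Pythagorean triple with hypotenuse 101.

We need a² + b² = 101² = 10201.
Trying: 99² + 20² = 9801 + 400 = 10201 ✓

(99, 20, 101)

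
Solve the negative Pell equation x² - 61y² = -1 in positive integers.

We need x² = 61y² - 1. Try successive y:
y = 1: x² = 61·1² - 1 = 60, not a perfect square
y = 2: x² = 61·2² - 1 = 243, not a perfect square
y = 3: x² = 61·3² - 1 = 548, not a perfect square
...
y = 3805: x² = 61·3805² - 1 = 883159524 = 29718² ✓
Check: 29718² - 61·3805² = 883159524 - 883159525 = -1 ✓

x = 29718, y = 3805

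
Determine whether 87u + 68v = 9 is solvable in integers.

Step 1: Compute gcd(87, 68).
gcd(87, 68) = 1

Step 2: Check divisibility.
Does 1 divide 9? 9 = 1 x 9, so yes.

By the theorem on linear Diophantine equations, 87u + 68v = 9 has integer solutions if and only if gcd(87, 68) divides 9. Since 1 | 9, solutions exist.

Yes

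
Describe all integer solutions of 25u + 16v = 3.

Step 1: Compute gcd(25, 16) = 1.
Since 1 divides 3, solutions exist.

Step 2: Find a particular solution using extended Euclidean algorithm.
We get u₀ = -21, v₀ = 33.
Check: 25*-21 + 16*33 = 3 = 3 ✓

Step 3: Write the general solution.
u = -21 + (16/1)t = -21 + 16t
v = 33 - (25/1)t = 33 - 25t
for any integer t.

u = -21 + 16t, v = 33 - 25t for integer t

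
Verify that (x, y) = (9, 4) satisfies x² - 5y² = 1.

Compute x² = 9² = 81
Compute 5y² = 5·4² = 5·16 = 80
x² - 5y² = 81 - 80 = 1
Since this equals 1, (9, 4) is a solution.

Yes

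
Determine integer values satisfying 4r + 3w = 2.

Step 1: Check solvability.
gcd(4, 3) = 1
Since 1 divides 2, solutions exist.

Step 2: Apply extended Euclidean algorithm to find gcd.
We find integers such that 4*x0 + 3*y0 = 1

Step 3: Scale the particular solution.
Multiply by 2/1 = 2:
r = 2, w = -2

Step 4: Verify.
4*(2) + 3*(-2) = 2 = 2 ✓

r = 2, w = -2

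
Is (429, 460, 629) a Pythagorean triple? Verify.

Compute a² + b² = 429² + 460² = 184041 + 211600 = 395641
Compute c² = 629² = 395641
Since 395641 = 395641, confirmed.

Yes, it is a Pythagorean triple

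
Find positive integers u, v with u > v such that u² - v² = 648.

Factor: u² - v² = (u+v)(u-v) = 648.
We need two factors of 648 with the same parity.
Use u+v = 324 and u-v = 2 (product 324·2 = 648).
Adding: 2u = 326, so u = 163.
Subtracting: 2v = 322, so v = 161.
Check: 163² - 161² = 26569 - 25921 = 648 ✓

u = 163, v = 161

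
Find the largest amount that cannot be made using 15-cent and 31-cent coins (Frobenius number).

For two coprime denominations a and b, the Frobenius number (largest value not representable as a non-negative combination) is ab - a - b.
Here gcd(15, 31) = 1, so they are coprime.
F(15, 31) = 15·31 - 15 - 31 = 465 - 46 = 419

419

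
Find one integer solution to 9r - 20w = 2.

Step 1: Check solvability.
gcd(9, 20) = 1
Since 1 divides 2, solutions exist.

Step 2: Apply extended Euclidean algorithm to find gcd.
We find integers such that 9*x0 + 20*y0 = 1

Step 3: Scale the particular solution.
Multiply by 2/1 = 2:
r = 18, w = 8

Step 4: Verify.
9*(18) - 20*(8) = 2 = 2 ✓

r = 18, w = 8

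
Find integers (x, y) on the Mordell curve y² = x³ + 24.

Try small integer x values and check whether x³ + 24 is a perfect square.
x = -2: x³ + 24 = -2³ + 24 = -8 + 24 = 16
Is 16 a perfect square? 4² = 16 ✓
So (x, y) = (-2, -4) is a solution.

x = -2, y = -4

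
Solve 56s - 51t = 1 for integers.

Step 1: Check solvability.
gcd(56, 51) = 1
Since 1 divides 1, solutions exist.

Step 2: Apply extended Euclidean algorithm to find gcd.
We find integers such that 56*x0 + 51*y0 = 1

Step 3: Scale the particular solution.
Multiply by 1/1 = 1:
s = -10, t = -11

Step 4: Verify.
56*(-10) - 51*(-11) = 1 = 1 ✓

s = -10, t = -11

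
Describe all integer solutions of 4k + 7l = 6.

Step 1: Compute gcd(4, 7) = 1.
Since 1 divides 6, solutions exist.

Step 2: Find a particular solution using extended Euclidean algorithm.
We get k₀ = 12, l₀ = -6.
Check: 4*12 + 7*-6 = 6 = 6 ✓

Step 3: Write the general solution.
k = 12 + (7/1)t = 12 + 7t
l = -6 - (4/1)t = -6 - 4t
for any integer t.

k = 12 + 7t, l = -6 - 4t for integer t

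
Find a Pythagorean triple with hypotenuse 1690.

We need a² + b² = 1690² = 2856100.
Trying: 1674² + 232² = 2802276 + 53824 = 2856100 ✓

(1674, 232, 1690)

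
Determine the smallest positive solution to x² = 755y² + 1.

We seek the smallest positive integers (x, y) with x² - 755y² = 1, i.e., x² = 755y² + 1.
Try successive y values:
y = 1: x² = 755·1² + 1 = 756, not a perfect square
y = 2: x² = 755·2² + 1 = 3021, not a perfect square
y = 3: x² = 755·3² + 1 = 6796, not a perfect square
... continuing the search (or via continued fractions) ...
y = 44: x² = 755·44² + 1 = 1461681, x = 1209 ✓

Verify: 1209² - 755·44² = 1461681 - 1461680 = 1 ✓

x = 1209, y = 44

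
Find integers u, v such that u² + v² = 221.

We need to find integers u, v > 0 such that u² + v² = 221.
Trying u = 5: v² = 221 - 5² = 221 - 25 = 196
v = 14
Check: 5² + 14² = 25 + 196 = 221 ✓

221 = 5² + 14²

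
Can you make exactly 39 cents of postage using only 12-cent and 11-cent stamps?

We need non-negative x, y with 12x + 11y = 39.
gcd(12, 11) = 1 divides 39, so integer solutions exist, but checking x = 0..3 shows none with y ≥ 0.
So 39 cannot be made with non-negative stamp counts.

No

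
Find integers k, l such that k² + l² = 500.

We need to find integers k, l > 0 such that k² + l² = 500.
Trying k = 4: l² = 500 - 4² = 500 - 16 = 484
l = 22
Check: 4² + 22² = 16 + 484 = 500 ✓

500 = 4² + 22²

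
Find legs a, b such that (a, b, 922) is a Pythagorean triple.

We need a² + b² = 922² = 850084.
Trying: 522² + 760² = 272484 + 577600 = 850084 ✓

(522, 760, 922)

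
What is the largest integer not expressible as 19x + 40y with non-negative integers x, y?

For two coprime denominations a and b, the Frobenius number (largest value not representable as a non-negative combination) is ab - a - b.
Here gcd(19, 40) = 1, so they are coprime.
F(19, 40) = 19·40 - 19 - 40 = 760 - 59 = 701

701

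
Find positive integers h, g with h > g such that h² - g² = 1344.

Factor: h² - g² = (h+g)(h-g) = 1344.
We need two factors of 1344 with the same parity.
Use h+g = 672 and h-g = 2 (product 672·2 = 1344).
Adding: 2h = 674, so h = 337.
Subtracting: 2g = 670, so g = 335.
Check: 337² - 335² = 113569 - 112225 = 1344 ✓

h = 337, g = 335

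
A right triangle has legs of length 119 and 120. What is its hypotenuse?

c² = a² + b² = 119² + 120² = 14161 + 14400 = 28561
c = 169

169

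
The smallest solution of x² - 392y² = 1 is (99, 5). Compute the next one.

Solutions to x² - Dy² = 1 are generated by powers of (x₀ + y₀√D).
The next solution satisfies x₁ + y₁√392 = (x₀ + y₀√392)², giving:
x₁ = x₀² + 392y₀² = 99² + 392·5² = 9801 + 9800 = 19601
y₁ = 2x₀y₀ = 2·99·5 = 990

Verify: 19601² - 392·990² = 384199201 - 384199200 = 1 ✓

x = 19601, y = 990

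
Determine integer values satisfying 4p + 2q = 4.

Step 1: Check solvability.
gcd(4, 2) = 2
Since 2 divides 4, solutions exist.

Step 2: Apply extended Euclidean algorithm to find gcd.
We find integers such that 4*x0 + 2*y0 = 2

Step 3: Scale the particular solution.
Multiply by 4/2 = 2:
p = 0, q = 2

Step 4: Verify.
4*(0) + 2*(2) = 4 = 4 ✓

p = 0, q = 2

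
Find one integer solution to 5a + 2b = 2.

Step 1: Check solvability.
gcd(5, 2) = 1
Since 1 divides 2, solutions exist.

Step 2: Apply extended Euclidean algorithm to find gcd.
We find integers such that 5*x0 + 2*y0 = 1

Step 3: Scale the particular solution.
Multiply by 2/1 = 2:
a = 2, b = -4

Step 4: Verify.
5*(2) + 2*(-4) = 2 = 2 ✓

a = 2, b = -4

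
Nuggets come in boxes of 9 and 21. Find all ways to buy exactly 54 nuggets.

We need non-negative integers (x, y) with 9x + 21y = 54.
For each x in 0..6, check if 54 - 9x is a non-negative multiple of 21.
x = 6: 21y = 0, y = 0 ✓

(6 boxes of 9, 0 boxes of 21)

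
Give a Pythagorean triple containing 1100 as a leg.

We need the other leg and hypotenuse such that 1100² + x² = c².
Take x = 2295, c = 2545: 1100² + 2295² = 1210000 + 5267025 = 6477025 = 2545² ✓
Triple: (2295, 1100, 2545)

(2295, 1100, 2545)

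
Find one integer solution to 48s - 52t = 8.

Step 1: Check solvability.
gcd(48, 52) = 4
Since 4 divides 8, solutions exist.

Step 2: Apply extended Euclidean algorithm to find gcd.
We find integers such that 48*x0 + 52*y0 = 4

Step 3: Scale the particular solution.
Multiply by 8/4 = 2:
s = -2, t = -2

Step 4: Verify.
48*(-2) - 52*(-2) = 8 = 8 ✓

s = -2, t = -2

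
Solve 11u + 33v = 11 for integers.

Step 1: Check solvability.
gcd(11, 33) = 11
Since 11 divides 11, solutions exist.

Step 2: Apply extended Euclidean algorithm to find gcd.
We find integers such that 11*x0 + 33*y0 = 11

Step 3: Scale the particular solution.
Multiply by 11/11 = 1:
u = 1, v = 0

Step 4: Verify.
11*(1) + 33*(0) = 11 = 11 ✓

u = 1, v = 0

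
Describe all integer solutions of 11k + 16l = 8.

Step 1: Compute gcd(11, 16) = 1.
Since 1 divides 8, solutions exist.

Step 2: Find a particular solution using extended Euclidean algorithm.
We get k₀ = 24, l₀ = -16.
Check: 11*24 + 16*-16 = 8 = 8 ✓

Step 3: Write the general solution.
k = 24 + (16/1)t = 24 + 16t
l = -16 - (11/1)t = -16 - 11t
for any integer t.

k = 24 + 16t, l = -16 - 11t for integer t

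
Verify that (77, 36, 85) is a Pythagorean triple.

Compute a² + b² = 77² + 36² = 5929 + 1296 = 7225
Compute c² = 85² = 7225
Since 7225 = 7225, confirmed.

Yes, it is a Pythagorean triple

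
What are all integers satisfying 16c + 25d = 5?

Step 1: Compute gcd(16, 25) = 1.
Since 1 divides 5, solutions exist.

Step 2: Find a particular solution using extended Euclidean algorithm.
We get c₀ = 55, d₀ = -35.
Check: 16*55 + 25*-35 = 5 = 5 ✓

Step 3: Write the general solution.
c = 55 + (25/1)t = 55 + 25t
d = -35 - (16/1)t = -35 - 16t
for any integer t.

c = 55 + 25t, d = -35 - 16t for integer t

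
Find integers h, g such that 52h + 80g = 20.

Step 1: Check solvability.
gcd(52, 80) = 4
Since 4 divides 20, solutions exist.

Step 2: Apply extended Euclidean algorithm to find gcd.
We find integers such that 52*x0 + 80*y0 = 4

Step 3: Scale the particular solution.
Multiply by 20/4 = 5:
h = -15, g = 10

Step 4: Verify.
52*(-15) + 80*(10) = 20 = 20 ✓

h = -15, g = 10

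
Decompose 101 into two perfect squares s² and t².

We need to find integers s, t > 0 such that s² + t² = 101.
Trying s = 1: t² = 101 - 1² = 101 - 1 = 100
t = 10
Check: 1² + 10² = 1 + 100 = 101 ✓

101 = 1² + 10²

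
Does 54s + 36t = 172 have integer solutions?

Step 1: Compute gcd(54, 36).
gcd(54, 36) = 18

Step 2: Check divisibility.
Does 18 divide 172? 172 = 18 x 9 + 10, so no.

By the theorem on linear Diophantine equations, 54s + 36t = 172 has integer solutions if and only if gcd(54, 36) divides 172. Since 18 does not divide 172, no solutions exist.

No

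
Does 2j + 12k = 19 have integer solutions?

Step 1: Compute gcd(2, 12).
gcd(2, 12) = 2

Step 2: Check divisibility.
Does 2 divide 19? 19 = 2 x 9 + 1, so no.

By the theorem on linear Diophantine equations, 2j + 12k = 19 has integer solutions if and only if gcd(2, 12) divides 19. Since 2 does not divide 19, no solutions exist.

No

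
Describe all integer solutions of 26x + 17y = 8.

Step 1: Compute gcd(26, 17) = 1.
Since 1 divides 8, solutions exist.

Step 2: Find a particular solution using extended Euclidean algorithm.
We get x₀ = 16, y₀ = -24.
Check: 26*16 + 17*-24 = 8 = 8 ✓

Step 3: Write the general solution.
x = 16 + (17/1)t = 16 + 17t
y = -24 - (26/1)t = -24 - 26t
for any integer t.

x = 16 + 17t, y = -24 - 26t for integer t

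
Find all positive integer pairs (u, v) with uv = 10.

The positive divisors of 10 are: 1, 2, 5, 10.
Each divisor d gives the pair (d, 10/d):
(1, 10), (2, 5), (5, 2), (10, 1)

(1, 10), (2, 5), (5, 2), (10, 1)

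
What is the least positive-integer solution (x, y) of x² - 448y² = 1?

We seek the smallest positive integers (x, y) with x² - 448y² = 1, i.e., x² = 448y² + 1.
Try successive y values:
y = 1: x² = 448·1² + 1 = 449, not a perfect square
y = 2: x² = 448·2² + 1 = 1793, not a perfect square
y = 3: x² = 448·3² + 1 = 4033, not a perfect square
... continuing the search (or via continued fractions) ...
y = 6: x² = 448·6² + 1 = 16129, x = 127 ✓

Verify: 127² - 448·6² = 16129 - 16128 = 1 ✓

x = 127, y = 6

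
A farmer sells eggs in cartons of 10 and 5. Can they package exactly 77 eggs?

We need non-negative a, b with 10a + 5b = 77.
gcd(10, 5) = 5, and 5 does not divide 77.
No integer solutions exist.

No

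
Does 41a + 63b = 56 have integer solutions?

Step 1: Compute gcd(41, 63).
gcd(41, 63) = 1

Step 2: Check divisibility.
Does 1 divide 56? 56 = 1 x 56, so yes.

By the theorem on linear Diophantine equations, 41a + 63b = 56 has integer solutions if and only if gcd(41, 63) divides 56. Since 1 | 56, solutions exist.

Yes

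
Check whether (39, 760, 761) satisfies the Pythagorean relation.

Compute a² + b²:
39² + 760² = 1521 + 577600 = 579121
Compute c²:
761² = 579121
Since 579121 = 579121, it is a Pythagorean triple.

Yes, it is a Pythagorean triple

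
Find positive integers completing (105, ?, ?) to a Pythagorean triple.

We need the other leg and hypotenuse such that 105² + x² = c².
Take x = 208, c = 233: 105² + 208² = 11025 + 43264 = 54289 = 233² ✓
Triple: (105, 208, 233)

(105, 208, 233)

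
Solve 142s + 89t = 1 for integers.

Step 1: Check solvability.
gcd(142, 89) = 1
Since 1 divides 1, solutions exist.

Step 2: Apply extended Euclidean algorithm to find gcd.
We find integers such that 142*x0 + 89*y0 = 1

Step 3: Scale the particular solution.
Multiply by 1/1 = 1:
s = 42, t = -67

Step 4: Verify.
142*(42) + 89*(-67) = 1 = 1 ✓

s = 42, t = -67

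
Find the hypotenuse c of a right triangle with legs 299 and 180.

c² = a² + b² = 299² + 180² = 89401 + 32400 = 121801
c = 349

349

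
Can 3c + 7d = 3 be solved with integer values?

Step 1: Compute gcd(3, 7).
gcd(3, 7) = 1

Step 2: Check divisibility.
Does 1 divide 3? 3 = 1 x 3, so yes.

By the theorem on linear Diophantine equations, 3c + 7d = 3 has integer solutions if and only if gcd(3, 7) divides 3. Since 1 | 3, solutions exist.

Yes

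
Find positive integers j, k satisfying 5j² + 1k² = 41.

Try small values of j and check whether (41 - 5j²)/1 is a perfect square.
j = 1: 5·1² = 5, so 1k² = 41 - 5 = 36, giving k² = 36, k = 6.
Check: 5·1² + 1·6² = 5 + 36 = 41 ✓

j = 1, k = 6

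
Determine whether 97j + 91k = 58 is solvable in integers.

Step 1: Compute gcd(97, 91).
gcd(97, 91) = 1

Step 2: Check divisibility.
Does 1 divide 58? 58 = 1 x 58, so yes.

By the theorem on linear Diophantine equations, 97j + 91k = 58 has integer solutions if and only if gcd(97, 91) divides 58. Since 1 | 58, solutions exist.

Yes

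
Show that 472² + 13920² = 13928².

Compute a² + b² = 472² + 13920² = 222784 + 193766400 = 193989184
Compute c² = 13928² = 193989184
Since 193989184 = 193989184, confirmed.

Yes, it is a Pythagorean triple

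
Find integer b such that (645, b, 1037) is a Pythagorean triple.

b² = c² - a² = 1037² - 645² = 1075369 - 416025 = 659344
b = sqrt(659344) = 812

812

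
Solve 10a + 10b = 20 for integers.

Step 1: Check solvability.
gcd(10, 10) = 10
Since 10 divides 20, solutions exist.

Step 2: Apply extended Euclidean algorithm to find gcd.
We find integers such that 10*x0 + 10*y0 = 10

Step 3: Scale the particular solution.
Multiply by 20/10 = 2:
a = 0, b = 2

Step 4: Verify.
10*(0) + 10*(2) = 20 = 20 ✓

a = 0, b = 2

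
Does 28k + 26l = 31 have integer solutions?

Step 1: Compute gcd(28, 26).
gcd(28, 26) = 2

Step 2: Check divisibility.
Does 2 divide 31? 31 = 2 x 15 + 1, so no.

By the theorem on linear Diophantine equations, 28k + 26l = 31 has integer solutions if and only if gcd(28, 26) divides 31. Since 2 does not divide 31, no solutions exist.

No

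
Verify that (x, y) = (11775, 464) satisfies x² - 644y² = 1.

Compute x² = 11775² = 138650625
Compute 644y² = 644·464² = 644·215296 = 138650624
x² - 644y² = 138650625 - 138650624 = 1
Since this equals 1, (11775, 464) is a solution.

Yes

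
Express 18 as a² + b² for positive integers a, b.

We need to find integers a, b > 0 such that a² + b² = 18.
Trying a = 3: b² = 18 - 3² = 18 - 9 = 9
b = 3
Check: 3² + 3² = 9 + 9 = 18 ✓

18 = 3² + 3²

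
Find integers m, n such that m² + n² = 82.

We need to find integers m, n > 0 such that m² + n² = 82.
Trying m = 1: n² = 82 - 1² = 82 - 1 = 81
n = 9
Check: 1² + 9² = 1 + 81 = 82 ✓

82 = 1² + 9²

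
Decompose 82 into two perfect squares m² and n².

We need to find integers m, n > 0 such that m² + n² = 82.
Trying m = 1: n² = 82 - 1² = 82 - 1 = 81
n = 9
Check: 1² + 9² = 1 + 81 = 82 ✓

82 = 1² + 9²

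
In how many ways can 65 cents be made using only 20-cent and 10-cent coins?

We need non-negative integers (x, y) with 20x + 10y = 65.
For each x from 0 to 3, check if (65 - 20x) is a non-negative multiple of 10.
Solutions (x, y): none
Count: 0

0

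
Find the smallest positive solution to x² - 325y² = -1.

We need x² = 325y² - 1. Try successive y:
y = 1: x² = 325·1² - 1 = 324 = 18² ✓
Check: 18² - 325·1² = 324 - 325 = -1 ✓

x = 18, y = 1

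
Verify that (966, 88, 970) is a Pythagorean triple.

Compute a² + b² = 966² + 88² = 933156 + 7744 = 940900
Compute c² = 970² = 940900
Since 940900 = 940900, confirmed.

Yes, it is a Pythagorean triple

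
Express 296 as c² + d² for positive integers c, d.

We need to find integers c, d > 0 such that c² + d² = 296.
Trying c = 10: d² = 296 - 10² = 296 - 100 = 196
d = 14
Check: 10² + 14² = 100 + 196 = 296 ✓

296 = 10² + 14²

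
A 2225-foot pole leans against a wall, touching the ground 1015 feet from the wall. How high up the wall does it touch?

The ladder, wall, and ground form a right triangle with hypotenuse 2225 and one leg 1015.
By the Pythagorean theorem: h² = 2225² - 1015² = 4950625 - 1030225 = 3920400
h = √3920400 = 1980 feet

1980 feet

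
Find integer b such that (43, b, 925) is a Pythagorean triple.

b² = c² - a² = 925² - 43² = 855625 - 1849 = 853776
b = sqrt(853776) = 924

924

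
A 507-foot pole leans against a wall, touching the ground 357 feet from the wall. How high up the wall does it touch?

The ladder, wall, and ground form a right triangle with hypotenuse 507 and one leg 357.
By the Pythagorean theorem: h² = 507² - 357² = 257049 - 127449 = 129600
h = √129600 = 360 feet

360 feet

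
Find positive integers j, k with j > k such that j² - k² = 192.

Factor: j² - k² = (j+k)(j-k) = 192.
We need two factors of 192 with the same parity.
Use j+k = 96 and j-k = 2 (product 96·2 = 192).
Adding: 2j = 98, so j = 49.
Subtracting: 2k = 94, so k = 47.
Check: 49² - 47² = 2401 - 2209 = 192 ✓

j = 49, k = 47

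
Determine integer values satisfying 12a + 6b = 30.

Step 1: Check solvability.
gcd(12, 6) = 6
Since 6 divides 30, solutions exist.

Step 2: Apply extended Euclidean algorithm to find gcd.
We find integers such that 12*x0 + 6*y0 = 6

Step 3: Scale the particular solution.
Multiply by 30/6 = 5:
a = 0, b = 5

Step 4: Verify.
12*(0) + 6*(5) = 30 = 30 ✓

a = 0, b = 5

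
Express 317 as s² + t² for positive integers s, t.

We need to find integers s, t > 0 such that s² + t² = 317.
Trying s = 11: t² = 317 - 11² = 317 - 121 = 196
t = 14
Check: 11² + 14² = 121 + 196 = 317 ✓

317 = 11² + 14²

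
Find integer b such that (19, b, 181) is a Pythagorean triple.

b² = c² - a² = 181² - 19² = 32761 - 361 = 32400
b = sqrt(32400) = 180

180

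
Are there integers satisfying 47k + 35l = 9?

Step 1: Compute gcd(47, 35).
gcd(47, 35) = 1

Step 2: Check divisibility.
Does 1 divide 9? 9 = 1 x 9, so yes.

By the theorem on linear Diophantine equations, 47k + 35l = 9 has integer solutions if and only if gcd(47, 35) divides 9. Since 1 | 9, solutions exist.

Yes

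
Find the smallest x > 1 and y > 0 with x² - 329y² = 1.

We seek the smallest positive integers (x, y) with x² - 329y² = 1, i.e., x² = 329y² + 1.
Try successive y values:
y = 1: x² = 329·1² + 1 = 330, not a perfect square
y = 2: x² = 329·2² + 1 = 1317, not a perfect square
y = 3: x² = 329·3² + 1 = 2962, not a perfect square
... continuing the search (or via continued fractions) ...
y = 131016: x² = 329·131016² + 1 = 5647348252225, x = 2376415 ✓

Verify: 2376415² - 329·131016² = 5647348252225 - 5647348252224 = 1 ✓

x = 2376415, y = 131016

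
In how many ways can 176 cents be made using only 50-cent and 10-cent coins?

We need non-negative integers (x, y) with 50x + 10y = 176.
For each x from 0 to 3, check if (176 - 50x) is a non-negative multiple of 10.
Solutions (x, y): none
Count: 0

0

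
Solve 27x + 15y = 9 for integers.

Step 1: Check solvability.
gcd(27, 15) = 3
Since 3 divides 9, solutions exist.

Step 2: Apply extended Euclidean algorithm to find gcd.
We find integers such that 27*x0 + 15*y0 = 3

Step 3: Scale the particular solution.
Multiply by 9/3 = 3:
x = -3, y = 6

Step 4: Verify.
27*(-3) + 15*(6) = 9 = 9 ✓

x = -3, y = 6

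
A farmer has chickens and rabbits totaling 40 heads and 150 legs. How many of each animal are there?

Let c = chickens, r = rabbits.
Heads: c + r = 40
Legs: 2c + 4r = 150
From the first equation, c = 40 - r. Substitute:
2(40 - r) + 4r = 150
80 + 2r = 150
r = (150 - 80)/2 = 35
c = 40 - 35 = 5

Chickens: 5, Rabbits: 35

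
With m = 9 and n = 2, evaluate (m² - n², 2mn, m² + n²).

a = m² - n² = 81 - 4 = 77
b = 2mn = 2·9·2 = 36
c = m² + n² = 81 + 4 = 85
Verify: 77² + 36² = 5929 + 1296 = 7225 = 85² ✓

(77, 36, 85)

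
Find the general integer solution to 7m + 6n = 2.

Step 1: Compute gcd(7, 6) = 1.
Since 1 divides 2, solutions exist.

Step 2: Find a particular solution using extended Euclidean algorithm.
We get m₀ = 2, n₀ = -2.
Check: 7*2 + 6*-2 = 2 = 2 ✓

Step 3: Write the general solution.
m = 2 + (6/1)t = 2 + 6t
n = -2 - (7/1)t = -2 - 7t
for any integer t.

m = 2 + 6t, n = -2 - 7t for integer t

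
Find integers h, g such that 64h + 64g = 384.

Step 1: Check solvability.
gcd(64, 64) = 64
Since 64 divides 384, solutions exist.

Step 2: Apply extended Euclidean algorithm to find gcd.
We find integers such that 64*x0 + 64*y0 = 64

Step 3: Scale the particular solution.
Multiply by 384/64 = 6:
h = 0, g = 6

Step 4: Verify.
64*(0) + 64*(6) = 384 = 384 ✓

h = 0, g = 6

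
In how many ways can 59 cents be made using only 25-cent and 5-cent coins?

We need non-negative integers (x, y) with 25x + 5y = 59.
For each x from 0 to 2, check if (59 - 25x) is a non-negative multiple of 5.
Solutions (x, y): none
Count: 0

0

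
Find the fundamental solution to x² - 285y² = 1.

We seek the smallest positive integers (x, y) with x² - 285y² = 1, i.e., x² = 285y² + 1.
Try successive y values:
y = 1: x² = 285·1² + 1 = 286, not a perfect square
y = 2: x² = 285·2² + 1 = 1141, not a perfect square
y = 3: x² = 285·3² + 1 = 2566, not a perfect square
... continuing the search (or via continued fractions) ...
y = 144: x² = 285·144² + 1 = 5909761, x = 2431 ✓

Verify: 2431² - 285·144² = 5909761 - 5909760 = 1 ✓

x = 2431, y = 144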